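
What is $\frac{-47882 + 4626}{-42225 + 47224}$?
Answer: $- \frac{43256}{4999} \approx -8.6529$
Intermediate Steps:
$\frac{-47882 + 4626}{-42225 + 47224} = - \frac{43256}{4999}$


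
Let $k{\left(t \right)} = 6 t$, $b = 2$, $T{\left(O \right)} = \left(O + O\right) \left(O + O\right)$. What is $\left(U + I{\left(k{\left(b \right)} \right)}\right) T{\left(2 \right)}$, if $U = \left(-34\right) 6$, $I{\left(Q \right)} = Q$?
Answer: $-3072$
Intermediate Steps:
$T{\left(O \right)} = 4 O^{2}$ ($T{\left(O \right)} = 2 O 2 O = 4 O^{2}$)
$U = -204$
$\left(U + I{\left(k{\left(b \right)} \right)}\right) T{\left(2 \right)} = \left(-204 + 6 \cdot 2\right) 4 \cdot 2^{2} = \left(-204 + 12\right) 4 \cdot 4 = \left(-192\right) 16 = -3072$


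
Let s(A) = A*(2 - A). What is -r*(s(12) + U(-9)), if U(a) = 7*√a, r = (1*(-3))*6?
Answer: -2160 + 378*I ≈ -2160.0 + 378.0*I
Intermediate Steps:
r = -18 (r = -3*6 = -18)
-r*(s(12) + U(-9)) = -(-18)*(12*(2 - 1*12) + 7*√(-9)) = -(-18)*(12*(2 - 12) + 7*(3*I)) = -(-18)*(12*(-10) + 21*I) = -(-18)*(-120 + 21*I) = -(2160 - 378*I) = -2160 + 378*I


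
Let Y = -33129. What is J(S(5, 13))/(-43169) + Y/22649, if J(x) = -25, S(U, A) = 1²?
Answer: -1429579576/977734681 ≈ -1.4621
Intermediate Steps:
S(U, A) = 1
J(S(5, 13))/(-43169) + Y/22649 = -25/(-43169) - 33129/22649 = -25*(-1/43169) - 33129*1/22649 = 25/43169 - 33129/22649 = -1429579576/977734681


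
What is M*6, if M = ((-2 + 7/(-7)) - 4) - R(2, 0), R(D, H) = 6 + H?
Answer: -78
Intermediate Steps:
M = -13 (M = ((-2 + 7/(-7)) - 4) - (6 + 0) = ((-2 + 7*(-⅐)) - 4) - 1*6 = ((-2 - 1) - 4) - 6 = (-3 - 4) - 6 = -7 - 6 = -13)
M*6 = -13*6 = -78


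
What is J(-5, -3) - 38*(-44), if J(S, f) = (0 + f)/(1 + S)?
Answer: 6691/4 ≈ 1672.8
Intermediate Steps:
J(S, f) = f/(1 + S)
J(-5, -3) - 38*(-44) = -3/(1 - 5) - 38*(-44) = -3/(-4) + 1672 = -3*(-1/4) + 1672 = 3/4 + 1672 = 6691/4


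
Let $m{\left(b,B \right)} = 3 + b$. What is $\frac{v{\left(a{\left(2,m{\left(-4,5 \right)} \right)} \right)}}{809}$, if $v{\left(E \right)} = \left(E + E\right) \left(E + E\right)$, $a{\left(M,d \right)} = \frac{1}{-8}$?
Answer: $\frac{1}{12944} \approx 7.7256 \cdot 10^{-5}$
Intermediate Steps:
$a{\left(M,d \right)} = - \frac{1}{8}$
$v{\left(E \right)} = 4 E^{2}$ ($v{\left(E \right)} = 2 E 2 E = 4 E^{2}$)
$\frac{v{\left(a{\left(2,m{\left(-4,5 \right)} \right)} \right)}}{809} = \frac{4 \left(- \frac{1}{8}\right)^{2}}{809} = 4 \cdot \frac{1}{64} \cdot \frac{1}{809} = \frac{1}{16} \cdot \frac{1}{809} = \frac{1}{12944}$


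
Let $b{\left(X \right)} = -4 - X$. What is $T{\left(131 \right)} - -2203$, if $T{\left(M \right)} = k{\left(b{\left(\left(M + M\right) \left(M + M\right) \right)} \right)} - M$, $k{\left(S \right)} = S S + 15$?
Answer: $4712549991$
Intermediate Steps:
$k{\left(S \right)} = 15 + S^{2}$ ($k{\left(S \right)} = S^{2} + 15 = 15 + S^{2}$)
$T{\left(M \right)} = 15 + \left(-4 - 4 M^{2}\right)^{2} - M$ ($T{\left(M \right)} = \left(15 + \left(-4 - \left(M + M\right) \left(M + M\right)\right)^{2}\right) - M = \left(15 + \left(-4 - 2 M 2 M\right)^{2}\right) - M = \left(15 + \left(-4 - 4 M^{2}\right)^{2}\right) - M = 15 + \left(-4 - 4 M^{2}\right)^{2} - M$)
$T{\left(131 \right)} - -2203 = \left(15 - 131 + 16 \left(1 + 131^{2}\right)^{2}\right) - -2203 = \left(15 - 131 + 16 \left(1 + 17161\right)^{2}\right) + 2203 = \left(15 - 131 + 16 \cdot 17162^{2}\right) + 2203 = \left(15 - 131 + 16 \cdot 294534244\right) + 2203 = \left(15 - 131 + 4712547904\right) + 2203 = 4712547788 + 2203 = 4712549991$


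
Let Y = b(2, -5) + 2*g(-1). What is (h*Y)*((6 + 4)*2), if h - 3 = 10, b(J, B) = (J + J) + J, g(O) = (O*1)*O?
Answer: 2080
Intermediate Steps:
g(O) = O² (g(O) = O*O = O²)
b(J, B) = 3*J (b(J, B) = 2*J + J = 3*J)
h = 13 (h = 3 + 10 = 13)
Y = 8 (Y = 3*2 + 2*(-1)² = 6 + 2*1 = 6 + 2 = 8)
(h*Y)*((6 + 4)*2) = (13*8)*((6 + 4)*2) = 104*(10*2) = 104*20 = 2080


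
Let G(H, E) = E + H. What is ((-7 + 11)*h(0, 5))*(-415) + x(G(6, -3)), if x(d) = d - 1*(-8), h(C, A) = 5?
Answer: -8289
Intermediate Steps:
x(d) = 8 + d (x(d) = d + 8 = 8 + d)
((-7 + 11)*h(0, 5))*(-415) + x(G(6, -3)) = ((-7 + 11)*5)*(-415) + (8 + (-3 + 6)) = (4*5)*(-415) + (8 + 3) = 20*(-415) + 11 = -8300 + 11 = -8289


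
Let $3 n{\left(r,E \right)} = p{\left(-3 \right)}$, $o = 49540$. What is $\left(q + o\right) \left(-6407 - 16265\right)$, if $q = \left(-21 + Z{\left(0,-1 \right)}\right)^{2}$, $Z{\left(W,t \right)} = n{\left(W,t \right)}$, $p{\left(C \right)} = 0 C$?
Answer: $-1133169232$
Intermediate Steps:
$p{\left(C \right)} = 0$
$n{\left(r,E \right)} = 0$ ($n{\left(r,E \right)} = \frac{1}{3} \cdot 0 = 0$)
$Z{\left(W,t \right)} = 0$
$q = 441$ ($q = \left(-21 + 0\right)^{2} = \left(-21\right)^{2} = 441$)
$\left(q + o\right) \left(-6407 - 16265\right) = \left(441 + 49540\right) \left(-6407 - 16265\right) = 49981 \left(-22672\right) = -1133169232$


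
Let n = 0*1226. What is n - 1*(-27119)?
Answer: 27119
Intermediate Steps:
n = 0
n - 1*(-27119) = 0 - 1*(-27119) = 0 + 27119 = 27119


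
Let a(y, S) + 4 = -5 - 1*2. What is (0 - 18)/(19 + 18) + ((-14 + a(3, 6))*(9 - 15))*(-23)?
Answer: -127668/37 ≈ -3450.5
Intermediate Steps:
a(y, S) = -11 (a(y, S) = -4 + (-5 - 1*2) = -4 + (-5 - 2) = -4 - 7 = -11)
(0 - 18)/(19 + 18) + ((-14 + a(3, 6))*(9 - 15))*(-23) = (0 - 18)/(19 + 18) + ((-14 - 11)*(9 - 15))*(-23) = -18/37 - 25*(-6)*(-23) = -18*1/37 + 150*(-23) = -18/37 - 3450 = -127668/37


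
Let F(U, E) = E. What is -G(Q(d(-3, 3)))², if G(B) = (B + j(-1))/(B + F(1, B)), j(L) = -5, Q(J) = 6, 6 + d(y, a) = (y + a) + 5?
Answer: -1/144 ≈ -0.0069444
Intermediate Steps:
d(y, a) = -1 + a + y (d(y, a) = -6 + ((y + a) + 5) = -6 + ((a + y) + 5) = -6 + (5 + a + y) = -1 + a + y)
G(B) = (-5 + B)/(2*B) (G(B) = (B - 5)/(B + B) = (-5 + B)/((2*B)) = (-5 + B)*(1/(2*B)) = (-5 + B)/(2*B))
-G(Q(d(-3, 3)))² = -((½)*(-5 + 6)/6)² = -((½)*(⅙)*1)² = -(1/12)² = -1*1/144 = -1/144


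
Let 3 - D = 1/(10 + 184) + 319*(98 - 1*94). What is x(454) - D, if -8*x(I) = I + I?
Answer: 112472/97 ≈ 1159.5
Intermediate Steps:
x(I) = -I/4 (x(I) = -(I + I)/8 = -I/4)
D = -246963/194 (D = 3 - (1/(10 + 184) + 319*(98 - 1*94)) = 3 - (1/194 + 319*(98 - 94)) = 3 - (1/194 + 319*4) = 3 - (1/194 + 1276) = 3 - 1*247545/194 = 3 - 247545/194 = -246963/194 ≈ -1273.0)
x(454) - D = -¼*454 - 1*(-246963/194) = -227/2 + 246963/194 = 112472/97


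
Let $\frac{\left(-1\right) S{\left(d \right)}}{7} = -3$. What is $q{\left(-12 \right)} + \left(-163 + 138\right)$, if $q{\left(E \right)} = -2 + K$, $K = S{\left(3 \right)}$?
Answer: $-6$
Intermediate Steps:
$S{\left(d \right)} = 21$ ($S{\left(d \right)} = \left(-7\right) \left(-3\right) = 21$)
$K = 21$
$q{\left(E \right)} = 19$ ($q{\left(E \right)} = -2 + 21 = 19$)
$q{\left(-12 \right)} + \left(-163 + 138\right) = 19 + \left(-163 + 138\right) = 19 - 25 = -6$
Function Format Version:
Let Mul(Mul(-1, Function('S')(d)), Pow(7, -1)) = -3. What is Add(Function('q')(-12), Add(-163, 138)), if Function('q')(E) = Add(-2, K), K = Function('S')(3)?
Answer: -6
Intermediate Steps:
Function('S')(d) = 21 (Function('S')(d) = Mul(-7, -3) = 21)
K = 21
Function('q')(E) = 19 (Function('q')(E) = Add(-2, 21) = 19)
Add(Function('q')(-12), Add(-163, 138)) = Add(19, Add(-163, 138)) = Add(19, -25) = -6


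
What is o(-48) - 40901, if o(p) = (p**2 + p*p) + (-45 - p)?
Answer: -36290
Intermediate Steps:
o(p) = -45 - p + 2*p**2 (o(p) = (p**2 + p**2) + (-45 - p) = 2*p**2 + (-45 - p) = -45 - p + 2*p**2)
o(-48) - 40901 = (-45 - 1*(-48) + 2*(-48)**2) - 40901 = (-45 + 48 + 2*2304) - 40901 = (-45 + 48 + 4608) - 40901 = 4611 - 40901 = -36290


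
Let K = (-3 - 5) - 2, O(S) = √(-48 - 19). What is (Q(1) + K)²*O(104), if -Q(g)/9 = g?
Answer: 361*I*√67 ≈ 2954.9*I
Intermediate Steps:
Q(g) = -9*g
O(S) = I*√67 (O(S) = √(-67) = I*√67)
K = -10 (K = -8 - 2 = -10)
(Q(1) + K)²*O(104) = (-9*1 - 10)²*(I*√67) = (-9 - 10)²*(I*√67) = (-19)²*(I*√67) = 361*(I*√67) = 361*I*√67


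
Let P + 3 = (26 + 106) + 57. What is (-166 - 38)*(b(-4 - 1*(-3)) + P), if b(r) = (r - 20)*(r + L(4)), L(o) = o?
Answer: -25092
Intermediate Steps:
P = 186 (P = -3 + ((26 + 106) + 57) = -3 + (132 + 57) = -3 + 189 = 186)
b(r) = (-20 + r)*(4 + r) (b(r) = (r - 20)*(r + 4) = (-20 + r)*(4 + r))
(-166 - 38)*(b(-4 - 1*(-3)) + P) = (-166 - 38)*((-80 + (-4 - 1*(-3))² - 16*(-4 - 1*(-3))) + 186) = -204*((-80 + (-4 + 3)² - 16*(-4 + 3)) + 186) = -204*((-80 + (-1)² - 16*(-1)) + 186) = -204*((-80 + 1 + 16) + 186) = -204*(-63 + 186) = -204*123 = -25092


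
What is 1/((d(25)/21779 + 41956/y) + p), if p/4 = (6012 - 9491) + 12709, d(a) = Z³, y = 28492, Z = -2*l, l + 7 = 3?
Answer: 9125401/336923457091 ≈ 2.7084e-5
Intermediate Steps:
l = -4 (l = -7 + 3 = -4)
Z = 8 (Z = -2*(-4) = 8)
d(a) = 512 (d(a) = 8³ = 512)
p = 36920 (p = 4*((6012 - 9491) + 12709) = 4*(-3479 + 12709) = 4*9230 = 36920)
1/((d(25)/21779 + 41956/y) + p) = 1/((512/21779 + 41956/28492) + 36920) = 1/((512*(1/21779) + 41956*(1/28492)) + 36920) = 1/((512/21779 + 617/419) + 36920) = 1/(13652171/9125401 + 36920) = 1/(336923457091/9125401) = 9125401/336923457091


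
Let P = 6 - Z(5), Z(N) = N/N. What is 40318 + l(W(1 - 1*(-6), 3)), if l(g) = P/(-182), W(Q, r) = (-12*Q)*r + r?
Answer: 7337871/182 ≈ 40318.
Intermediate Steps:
W(Q, r) = r - 12*Q*r (W(Q, r) = -12*Q*r + r = r - 12*Q*r)
Z(N) = 1
P = 5 (P = 6 - 1*1 = 6 - 1 = 5)
l(g) = -5/182 (l(g) = 5/(-182) = 5*(-1/182) = -5/182)
40318 + l(W(1 - 1*(-6), 3)) = 40318 - 5/182 = 7337871/182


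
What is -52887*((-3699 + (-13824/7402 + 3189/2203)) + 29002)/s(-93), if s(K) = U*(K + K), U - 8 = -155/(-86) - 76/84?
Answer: 3284080669003062894/4061478203117 ≈ 8.0859e+5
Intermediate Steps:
U = 16069/1806 (U = 8 + (-155/(-86) - 76/84) = 8 + (-155*(-1/86) - 76*1/84) = 8 + (155/86 - 19/21) = 8 + 1621/1806 = 16069/1806 ≈ 8.8976)
s(K) = 16069*K/903 (s(K) = 16069*(K + K)/1806 = 16069*(2*K)/1806 = 16069*K/903)
-52887*((-3699 + (-13824/7402 + 3189/2203)) + 29002)/s(-93) = -(-402798128061/498139 - 15918987*(-13824/7402 + 3189/2203)/498139) = -(-402798128061/498139 - 15918987*(-13824*1/7402 + 3189*(1/2203))/498139) = -(-402798128061/498139 - 15918987*(-6912/3701 + 3189/2203)/498139) = -52887/((-498139/(301*((-3699 - 3424647/8153303) + 29002)))) = -52887/((-498139/(301*(-30162492444/8153303 + 29002)))) = -52887/((-498139/(301*206299601162/8153303))) = -52887/((-498139/301*8153303/206299601162)) = -52887/(-4061478203117/62096179949762) = -52887*(-62096179949762/4061478203117) = 3284080669003062894/4061478203117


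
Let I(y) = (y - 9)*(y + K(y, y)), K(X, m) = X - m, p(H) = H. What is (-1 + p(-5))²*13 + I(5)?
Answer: 448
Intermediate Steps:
I(y) = y*(-9 + y) (I(y) = (y - 9)*(y + (y - y)) = (-9 + y)*(y + 0) = (-9 + y)*y = y*(-9 + y))
(-1 + p(-5))²*13 + I(5) = (-1 - 5)²*13 + 5*(-9 + 5) = (-6)²*13 + 5*(-4) = 36*13 - 20 = 468 - 20 = 448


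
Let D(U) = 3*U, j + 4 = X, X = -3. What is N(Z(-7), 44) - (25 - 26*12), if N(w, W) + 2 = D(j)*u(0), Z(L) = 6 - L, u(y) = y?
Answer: 285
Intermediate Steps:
j = -7 (j = -4 - 3 = -7)
N(w, W) = -2 (N(w, W) = -2 + (3*(-7))*0 = -2 - 21*0 = -2 + 0 = -2)
N(Z(-7), 44) - (25 - 26*12) = -2 - (25 - 26*12) = -2 - (25 - 312) = -2 - 1*(-287) = -2 + 287 = 285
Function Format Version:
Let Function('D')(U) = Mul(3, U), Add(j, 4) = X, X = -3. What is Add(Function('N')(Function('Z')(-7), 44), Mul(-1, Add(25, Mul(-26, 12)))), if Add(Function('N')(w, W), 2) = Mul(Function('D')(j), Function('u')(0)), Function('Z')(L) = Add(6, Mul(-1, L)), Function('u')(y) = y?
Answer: 285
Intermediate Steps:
j = -7 (j = Add(-4, -3) = -7)
Function('N')(w, W) = -2 (Function('N')(w, W) = Add(-2, Mul(Mul(3, -7), 0)) = Add(-2, Mul(-21, 0)) = Add(-2, 0) = -2)
Add(Function('N')(Function('Z')(-7), 44), Mul(-1, Add(25, Mul(-26, 12)))) = Add(-2, Mul(-1, Add(25, Mul(-26, 12)))) = Add(-2, Mul(-1, Add(25, -312))) = Add(-2, Mul(-1, -287)) = Add(-2, 287) = 285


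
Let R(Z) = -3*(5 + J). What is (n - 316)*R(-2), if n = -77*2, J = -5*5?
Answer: -28200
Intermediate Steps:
J = -25
R(Z) = 60 (R(Z) = -3*(5 - 25) = -3*(-20) = 60)
n = -154
(n - 316)*R(-2) = (-154 - 316)*60 = -470*60 = -28200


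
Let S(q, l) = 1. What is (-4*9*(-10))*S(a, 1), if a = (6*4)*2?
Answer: 360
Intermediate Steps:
a = 48 (a = 24*2 = 48)
(-4*9*(-10))*S(a, 1) = (-4*9*(-10))*1 = -36*(-10)*1 = 360*1 = 360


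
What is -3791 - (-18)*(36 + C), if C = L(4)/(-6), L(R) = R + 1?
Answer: -3158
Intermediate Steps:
L(R) = 1 + R
C = -⅚ (C = (1 + 4)/(-6) = 5*(-⅙) = -⅚ ≈ -0.83333)
-3791 - (-18)*(36 + C) = -3791 - (-18)*(36 - ⅚) = -3791 - (-18)*211/6 = -3791 - 1*(-633) = -3791 + 633 = -3158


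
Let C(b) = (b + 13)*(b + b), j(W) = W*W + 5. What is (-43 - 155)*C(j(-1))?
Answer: -45144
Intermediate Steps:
j(W) = 5 + W**2 (j(W) = W**2 + 5 = 5 + W**2)
C(b) = 2*b*(13 + b) (C(b) = (13 + b)*(2*b) = 2*b*(13 + b))
(-43 - 155)*C(j(-1)) = (-43 - 155)*(2*(5 + (-1)**2)*(13 + (5 + (-1)**2))) = -396*(5 + 1)*(13 + (5 + 1)) = -396*6*(13 + 6) = -396*6*19 = -198*228 = -45144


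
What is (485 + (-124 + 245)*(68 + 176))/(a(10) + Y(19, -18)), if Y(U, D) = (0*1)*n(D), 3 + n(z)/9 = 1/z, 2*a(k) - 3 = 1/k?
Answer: 600180/31 ≈ 19361.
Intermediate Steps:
a(k) = 3/2 + 1/(2*k)
n(z) = -27 + 9/z
Y(U, D) = 0 (Y(U, D) = (0*1)*(-27 + 9/D) = 0*(-27 + 9/D) = 0)
(485 + (-124 + 245)*(68 + 176))/(a(10) + Y(19, -18)) = (485 + (-124 + 245)*(68 + 176))/((½)*(1 + 3*10)/10 + 0) = (485 + 121*244)/((½)*(⅒)*(1 + 30) + 0) = (485 + 29524)/((½)*(⅒)*31 + 0) = 30009/(31/20 + 0) = 30009/(31/20) = 30009*(20/31) = 600180/31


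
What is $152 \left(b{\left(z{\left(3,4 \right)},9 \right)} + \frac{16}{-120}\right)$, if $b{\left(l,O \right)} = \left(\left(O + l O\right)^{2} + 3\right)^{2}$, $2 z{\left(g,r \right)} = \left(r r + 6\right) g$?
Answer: $\frac{19991638091576}{15} \approx 1.3328 \cdot 10^{12}$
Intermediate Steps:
$z{\left(g,r \right)} = \frac{g \left(6 + r^{2}\right)}{2}$ ($z{\left(g,r \right)} = \frac{\left(r r + 6\right) g}{2} = \frac{\left(r^{2} + 6\right) g}{2} = \frac{\left(6 + r^{2}\right) g}{2} = \frac{g \left(6 + r^{2}\right)}{2}$)
$b{\left(l,O \right)} = \left(3 + \left(O + O l\right)^{2}\right)^{2}$ ($b{\left(l,O \right)} = \left(\left(O + O l\right)^{2} + 3\right)^{2} = \left(3 + \left(O + O l\right)^{2}\right)^{2}$)
$152 \left(b{\left(z{\left(3,4 \right)},9 \right)} + \frac{16}{-120}\right) = 152 \left(\left(3 + 9^{2} \left(1 + \frac{1}{2} \cdot 3 \left(6 + 4^{2}\right)\right)^{2}\right)^{2} + \frac{16}{-120}\right) = 152 \left(\left(3 + 81 \left(1 + \frac{1}{2} \cdot 3 \left(6 + 16\right)\right)^{2}\right)^{2} + 16 \left(- \frac{1}{120}\right)\right) = 152 \left(\left(3 + 81 \left(1 + \frac{1}{2} \cdot 3 \cdot 22\right)^{2}\right)^{2} - \frac{2}{15}\right) = 152 \left(\left(3 + 81 \left(1 + 33\right)^{2}\right)^{2} - \frac{2}{15}\right) = 152 \left(\left(3 + 81 \cdot 34^{2}\right)^{2} - \frac{2}{15}\right) = 152 \left(\left(3 + 81 \cdot 1156\right)^{2} - \frac{2}{15}\right) = 152 \left(\left(3 + 93636\right)^{2} - \frac{2}{15}\right) = 152 \left(93639^{2} - \frac{2}{15}\right) = 152 \left(8768262321 - \frac{2}{15}\right) = 152 \cdot \frac{131523934813}{15} = \frac{19991638091576}{15}$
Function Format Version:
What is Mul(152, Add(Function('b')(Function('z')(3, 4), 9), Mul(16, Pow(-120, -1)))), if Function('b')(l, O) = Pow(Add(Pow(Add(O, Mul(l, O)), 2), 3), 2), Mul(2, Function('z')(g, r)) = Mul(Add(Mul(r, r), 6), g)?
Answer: Rational(19991638091576, 15) ≈ 1.3328e+12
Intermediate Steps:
Function('z')(g, r) = Mul(Rational(1, 2), g, Add(6, Pow(r, 2))) (Function('z')(g, r) = Mul(Rational(1, 2), Mul(Add(Mul(r, r), 6), g)) = Mul(Rational(1, 2), Mul(Add(Pow(r, 2), 6), g)) = Mul(Rational(1, 2), Mul(Add(6, Pow(r, 2)), g)) = Mul(Rational(1, 2), Mul(g, Add(6, Pow(r, 2)))) = Mul(Rational(1, 2), g, Add(6, Pow(r, 2))))
Function('b')(l, O) = Pow(Add(3, Pow(Add(O, Mul(O, l)), 2)), 2) (Function('b')(l, O) = Pow(Add(Pow(Add(O, Mul(O, l)), 2), 3), 2) = Pow(Add(3, Pow(Add(O, Mul(O, l)), 2)), 2))
Mul(152, Add(Function('b')(Function('z')(3, 4), 9), Mul(16, Pow(-120, -1)))) = Mul(152, Add(Pow(Add(3, Mul(Pow(9, 2), Pow(Add(1, Mul(Rational(1, 2), 3, Add(6, Pow(4, 2)))), 2))), 2), Mul(16, Pow(-120, -1)))) = Mul(152, Add(Pow(Add(3, Mul(81, Pow(Add(1, Mul(Rational(1, 2), 3, Add(6, 16))), 2))), 2), Mul(16, Rational(-1, 120)))) = Mul(152, Add(Pow(Add(3, Mul(81, Pow(Add(1, Mul(Rational(1, 2), 3, 22)), 2))), 2), Rational(-2, 15))) = Mul(152, Add(Pow(Add(3, Mul(81, Pow(Add(1, 33), 2))), 2), Rational(-2, 15))) = Mul(152, Add(Pow(Add(3, Mul(81, Pow(34, 2))), 2), Rational(-2, 15))) = Mul(152, Add(Pow(Add(3, Mul(81, 1156)), 2), Rational(-2, 15))) = Mul(152, Add(Pow(Add(3, 93636), 2), Rational(-2, 15))) = Mul(152, Add(Pow(93639, 2), Rational(-2, 15))) = Mul(152, Add(8768262321, Rational(-2, 15))) = Mul(152, Rational(131523934813, 15)) = Rational(19991638091576, 15)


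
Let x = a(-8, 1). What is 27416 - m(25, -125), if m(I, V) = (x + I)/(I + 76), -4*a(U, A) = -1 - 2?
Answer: 11075961/404 ≈ 27416.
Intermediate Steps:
a(U, A) = 3/4 (a(U, A) = -(-1 - 2)/4 = -1/4*(-3) = 3/4)
x = 3/4 ≈ 0.75000
m(I, V) = (3/4 + I)/(76 + I) (m(I, V) = (3/4 + I)/(I + 76) = (3/4 + I)/(76 + I))
27416 - m(25, -125) = 27416 - (3/4 + 25)/(76 + 25) = 27416 - 103/(101*4) = 27416 - 1*103/404 = 27416 - 103/404 = 11075961/404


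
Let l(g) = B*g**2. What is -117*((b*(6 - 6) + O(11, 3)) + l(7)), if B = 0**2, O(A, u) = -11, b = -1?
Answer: 1287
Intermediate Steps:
B = 0
l(g) = 0 (l(g) = 0*g**2 = 0)
-117*((b*(6 - 6) + O(11, 3)) + l(7)) = -117*((-(6 - 6) - 11) + 0) = -117*((-1*0 - 11) + 0) = -117*((0 - 11) + 0) = -117*(-11 + 0) = -117*(-11) = 1287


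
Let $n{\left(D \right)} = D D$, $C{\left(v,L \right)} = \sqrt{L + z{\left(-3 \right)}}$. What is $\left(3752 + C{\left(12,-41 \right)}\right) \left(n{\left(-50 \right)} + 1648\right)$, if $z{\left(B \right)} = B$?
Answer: $15563296 + 8296 i \sqrt{11} \approx 1.5563 \cdot 10^{7} + 27515.0 i$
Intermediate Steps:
$C{\left(v,L \right)} = \sqrt{-3 + L}$ ($C{\left(v,L \right)} = \sqrt{L - 3} = \sqrt{-3 + L}$)
$n{\left(D \right)} = D^{2}$
$\left(3752 + C{\left(12,-41 \right)}\right) \left(n{\left(-50 \right)} + 1648\right) = \left(3752 + \sqrt{-3 - 41}\right) \left(\left(-50\right)^{2} + 1648\right) = \left(3752 + \sqrt{-44}\right) \left(2500 + 1648\right) = \left(3752 + 2 i \sqrt{11}\right) 4148 = 15563296 + 8296 i \sqrt{11}$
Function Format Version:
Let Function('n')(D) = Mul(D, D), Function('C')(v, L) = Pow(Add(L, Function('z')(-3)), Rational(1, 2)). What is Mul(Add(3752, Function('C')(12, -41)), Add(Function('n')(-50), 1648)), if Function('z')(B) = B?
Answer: Add(15563296, Mul(8296, I, Pow(11, Rational(1, 2)))) ≈ Add(1.5563e+7, Mul(27515., I))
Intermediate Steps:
Function('C')(v, L) = Pow(Add(-3, L), Rational(1, 2)) (Function('C')(v, L) = Pow(Add(L, -3), Rational(1, 2)) = Pow(Add(-3, L), Rational(1, 2)))
Function('n')(D) = Pow(D, 2)
Mul(Add(3752, Function('C')(12, -41)), Add(Function('n')(-50), 1648)) = Mul(Add(3752, Pow(Add(-3, -41), Rational(1, 2))), Add(Pow(-50, 2), 1648)) = Mul(Add(3752, Pow(-44, Rational(1, 2))), Add(2500, 1648)) = Mul(Add(3752, Mul(2, I, Pow(11, Rational(1, 2)))), 4148) = Add(15563296, Mul(8296, I, Pow(11, Rational(1, 2))))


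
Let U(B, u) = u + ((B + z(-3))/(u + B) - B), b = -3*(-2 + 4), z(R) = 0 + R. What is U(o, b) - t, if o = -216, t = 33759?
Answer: -2482553/74 ≈ -33548.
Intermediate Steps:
z(R) = R
b = -6 (b = -3*2 = -6)
U(B, u) = u - B + (-3 + B)/(B + u) (U(B, u) = u + ((B - 3)/(u + B) - B) = u + ((-3 + B)/(B + u) - B) = u + (-B + (-3 + B)/(B + u)) = u - B + (-3 + B)/(B + u))
U(o, b) - t = (-3 - 216 + (-6)² - 1*(-216)²)/(-216 - 6) - 1*33759 = (-3 - 216 + 36 - 1*46656)/(-222) - 33759 = -(-3 - 216 + 36 - 46656)/222 - 33759 = -1/222*(-46839) - 33759 = 15613/74 - 33759 = -2482553/74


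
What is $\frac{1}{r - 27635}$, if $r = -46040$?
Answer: $- \frac{1}{73675} \approx -1.3573 \cdot 10^{-5}$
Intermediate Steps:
$\frac{1}{r - 27635} = \frac{1}{-46040 - 27635} = \frac{1}{-73675} = - \frac{1}{73675}$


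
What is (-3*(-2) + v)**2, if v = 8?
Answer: 196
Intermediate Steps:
(-3*(-2) + v)**2 = (-3*(-2) + 8)**2 = (6 + 8)**2 = 14**2 = 196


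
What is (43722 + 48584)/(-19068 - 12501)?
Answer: -92306/31569 ≈ -2.9239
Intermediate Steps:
(43722 + 48584)/(-19068 - 12501) = 92306/(-31569) = 92306*(-1/31569) = -92306/31569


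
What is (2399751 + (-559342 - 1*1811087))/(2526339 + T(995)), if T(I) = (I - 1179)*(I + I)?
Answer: 29322/2160179 ≈ 0.013574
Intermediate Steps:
T(I) = 2*I*(-1179 + I) (T(I) = (-1179 + I)*(2*I) = 2*I*(-1179 + I))
(2399751 + (-559342 - 1*1811087))/(2526339 + T(995)) = (2399751 + (-559342 - 1*1811087))/(2526339 + 2*995*(-1179 + 995)) = (2399751 + (-559342 - 1811087))/(2526339 + 2*995*(-184)) = (2399751 - 2370429)/(2526339 - 366160) = 29322/2160179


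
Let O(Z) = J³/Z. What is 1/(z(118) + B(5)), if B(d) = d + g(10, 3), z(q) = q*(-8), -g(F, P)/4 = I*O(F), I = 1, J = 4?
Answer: -5/4823 ≈ -0.0010367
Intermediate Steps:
O(Z) = 64/Z (O(Z) = 4³/Z = 64/Z)
g(F, P) = -256/F (g(F, P) = -4*64/F = -256/F)
z(q) = -8*q
B(d) = -128/5 + d (B(d) = d - 256/10 = d - 256*⅒ = d - 128/5 = -128/5 + d)
1/(z(118) + B(5)) = 1/(-8*118 + (-128/5 + 5)) = 1/(-944 - 103/5) = 1/(-4823/5) = -5/4823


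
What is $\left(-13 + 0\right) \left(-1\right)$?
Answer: $13$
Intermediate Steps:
$\left(-13 + 0\right) \left(-1\right) = \left(-13\right) \left(-1\right) = 13$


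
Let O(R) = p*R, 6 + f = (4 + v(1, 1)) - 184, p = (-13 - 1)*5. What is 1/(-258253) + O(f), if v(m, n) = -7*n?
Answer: 3488998029/258253 ≈ 13510.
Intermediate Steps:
p = -70 (p = -14*5 = -70)
f = -193 (f = -6 + ((4 - 7*1) - 184) = -6 + ((4 - 7) - 184) = -6 + (-3 - 184) = -6 - 187 = -193)
O(R) = -70*R
1/(-258253) + O(f) = 1/(-258253) - 70*(-193) = -1/258253 + 13510 = 3488998029/258253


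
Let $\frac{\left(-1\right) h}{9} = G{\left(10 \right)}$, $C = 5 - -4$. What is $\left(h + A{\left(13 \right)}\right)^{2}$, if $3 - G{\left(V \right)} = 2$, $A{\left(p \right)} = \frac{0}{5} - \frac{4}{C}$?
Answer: $\frac{7225}{81} \approx 89.198$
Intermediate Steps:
$C = 9$ ($C = 5 + 4 = 9$)
$A{\left(p \right)} = - \frac{4}{9}$ ($A{\left(p \right)} = \frac{0}{5} - \frac{4}{9} = 0 \cdot \frac{1}{5} - \frac{4}{9} = 0 - \frac{4}{9} = - \frac{4}{9}$)
$G{\left(V \right)} = 1$ ($G{\left(V \right)} = 3 - 2 = 1$)
$h = -9$ ($h = \left(-9\right) 1 = -9$)
$\left(h + A{\left(13 \right)}\right)^{2} = \left(-9 - \frac{4}{9}\right)^{2} = \left(- \frac{85}{9}\right)^{2} = \frac{7225}{81}$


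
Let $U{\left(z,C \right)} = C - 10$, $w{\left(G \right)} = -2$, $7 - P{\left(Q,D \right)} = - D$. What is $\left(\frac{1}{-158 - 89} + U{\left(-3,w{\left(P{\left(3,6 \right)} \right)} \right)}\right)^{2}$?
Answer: $\frac{8791225}{61009} \approx 144.1$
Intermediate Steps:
$P{\left(Q,D \right)} = 7 + D$ ($P{\left(Q,D \right)} = 7 - - D = 7 + D$)
$U{\left(z,C \right)} = -10 + C$
$\left(\frac{1}{-158 - 89} + U{\left(-3,w{\left(P{\left(3,6 \right)} \right)} \right)}\right)^{2} = \left(\frac{1}{-158 - 89} - 12\right)^{2} = \left(\frac{1}{-247} - 12\right)^{2} = \left(- \frac{1}{247} - 12\right)^{2} = \left(- \frac{2965}{247}\right)^{2} = \frac{8791225}{61009}$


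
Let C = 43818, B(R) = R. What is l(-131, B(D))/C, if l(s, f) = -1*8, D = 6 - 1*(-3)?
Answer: -4/21909 ≈ -0.00018257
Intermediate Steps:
D = 9 (D = 6 + 3 = 9)
l(s, f) = -8
l(-131, B(D))/C = -8/43818 = -8*1/43818 = -4/21909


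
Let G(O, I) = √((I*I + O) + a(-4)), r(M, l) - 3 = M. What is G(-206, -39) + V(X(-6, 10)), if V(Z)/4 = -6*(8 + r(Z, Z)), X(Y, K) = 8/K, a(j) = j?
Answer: -1416/5 + √1311 ≈ -246.99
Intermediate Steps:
r(M, l) = 3 + M
V(Z) = -264 - 24*Z (V(Z) = 4*(-6*(8 + (3 + Z))) = 4*(-6*(11 + Z)) = 4*(-66 - 6*Z) = -264 - 24*Z)
G(O, I) = √(-4 + O + I²) (G(O, I) = √((I*I + O) - 4) = √((I² + O) - 4) = √((O + I²) - 4) = √(-4 + O + I²))
G(-206, -39) + V(X(-6, 10)) = √(-4 - 206 + (-39)²) + (-264 - 192/10) = √(-4 - 206 + 1521) + (-264 - 192/10) = √1311 + (-264 - 24*⅘) = √1311 + (-264 - 96/5) = √1311 - 1416/5 = -1416/5 + √1311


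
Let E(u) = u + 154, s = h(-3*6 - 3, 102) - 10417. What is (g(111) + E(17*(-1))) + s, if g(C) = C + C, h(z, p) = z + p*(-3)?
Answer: -10385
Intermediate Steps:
h(z, p) = z - 3*p
s = -10744 (s = ((-3*6 - 3) - 3*102) - 10417 = ((-18 - 3) - 306) - 10417 = (-21 - 306) - 10417 = -327 - 10417 = -10744)
g(C) = 2*C
E(u) = 154 + u
(g(111) + E(17*(-1))) + s = (2*111 + (154 + 17*(-1))) - 10744 = (222 + (154 - 17)) - 10744 = (222 + 137) - 10744 = 359 - 10744 = -10385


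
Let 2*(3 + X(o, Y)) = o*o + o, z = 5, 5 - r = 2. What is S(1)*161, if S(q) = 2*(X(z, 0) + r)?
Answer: 4830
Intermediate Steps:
r = 3 (r = 5 - 1*2 = 5 - 2 = 3)
X(o, Y) = -3 + o/2 + o²/2 (X(o, Y) = -3 + (o*o + o)/2 = -3 + (o² + o)/2 = -3 + (o + o²)/2 = -3 + (o/2 + o²/2) = -3 + o/2 + o²/2)
S(q) = 30 (S(q) = 2*((-3 + (½)*5 + (½)*5²) + 3) = 2*((-3 + 5/2 + (½)*25) + 3) = 2*((-3 + 5/2 + 25/2) + 3) = 2*(12 + 3) = 2*15 = 30)
S(1)*161 = 30*161 = 4830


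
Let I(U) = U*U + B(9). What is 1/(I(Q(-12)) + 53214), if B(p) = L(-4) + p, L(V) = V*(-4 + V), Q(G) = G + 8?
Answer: 1/53271 ≈ 1.8772e-5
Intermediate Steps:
Q(G) = 8 + G
B(p) = 32 + p (B(p) = -4*(-4 - 4) + p = -4*(-8) + p = 32 + p)
I(U) = 41 + U² (I(U) = U*U + (32 + 9) = U² + 41 = 41 + U²)
1/(I(Q(-12)) + 53214) = 1/((41 + (8 - 12)²) + 53214) = 1/((41 + (-4)²) + 53214) = 1/((41 + 16) + 53214) = 1/(57 + 53214) = 1/53271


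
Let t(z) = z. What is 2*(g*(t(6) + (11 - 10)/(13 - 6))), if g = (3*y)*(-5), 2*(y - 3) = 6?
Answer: -7740/7 ≈ -1105.7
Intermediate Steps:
y = 6 (y = 3 + (1/2)*6 = 3 + 3 = 6)
g = -90 (g = (3*6)*(-5) = 18*(-5) = -90)
2*(g*(t(6) + (11 - 10)/(13 - 6))) = 2*(-90*(6 + (11 - 10)/(13 - 6))) = 2*(-90*(6 + 1/7)) = 2*(-90*43/7) = 2*(-3870/7) = -7740/7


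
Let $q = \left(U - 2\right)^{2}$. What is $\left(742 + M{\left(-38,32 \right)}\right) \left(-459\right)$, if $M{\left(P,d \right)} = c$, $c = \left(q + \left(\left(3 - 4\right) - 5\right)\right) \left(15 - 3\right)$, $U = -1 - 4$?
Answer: $-577422$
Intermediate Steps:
$U = -5$ ($U = -1 - 4 = -5$)
$q = 49$ ($q = \left(-5 - 2\right)^{2} = \left(-7\right)^{2} = 49$)
$c = 516$ ($c = \left(49 + \left(\left(3 - 4\right) - 5\right)\right) \left(15 - 3\right) = \left(49 - 6\right) 12 = 43 \cdot 12 = 516$)
$M{\left(P,d \right)} = 516$
$\left(742 + M{\left(-38,32 \right)}\right) \left(-459\right) = \left(742 + 516\right) \left(-459\right) = 1258 \left(-459\right) = -577422$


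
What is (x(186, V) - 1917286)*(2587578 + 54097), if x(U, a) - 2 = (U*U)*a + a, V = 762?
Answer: 64577409630250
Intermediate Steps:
x(U, a) = 2 + a + a*U² (x(U, a) = 2 + ((U*U)*a + a) = 2 + (U²*a + a) = 2 + (a*U² + a) = 2 + (a + a*U²) = 2 + a + a*U²)
(x(186, V) - 1917286)*(2587578 + 54097) = ((2 + 762 + 762*186²) - 1917286)*(2587578 + 54097) = ((2 + 762 + 762*34596) - 1917286)*2641675 = ((2 + 762 + 26362152) - 1917286)*2641675 = (26362916 - 1917286)*2641675 = 24445630*2641675 = 64577409630250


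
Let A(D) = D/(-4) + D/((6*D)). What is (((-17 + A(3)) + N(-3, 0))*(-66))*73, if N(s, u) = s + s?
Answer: 227249/2 ≈ 1.1362e+5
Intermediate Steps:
N(s, u) = 2*s
A(D) = 1/6 - D/4 (A(D) = D*(-1/4) + D*(1/(6*D)) = -D/4 + 1/6 = 1/6 - D/4)
(((-17 + A(3)) + N(-3, 0))*(-66))*73 = (((-17 + (1/6 - 1/4*3)) + 2*(-3))*(-66))*73 = (((-17 + (1/6 - 3/4)) - 6)*(-66))*73 = (((-17 - 7/12) - 6)*(-66))*73 = ((-211/12 - 6)*(-66))*73 = -283/12*(-66)*73 = (3113/2)*73 = 227249/2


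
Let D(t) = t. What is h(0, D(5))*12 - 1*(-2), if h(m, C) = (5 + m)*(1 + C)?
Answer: 362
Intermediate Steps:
h(m, C) = (1 + C)*(5 + m)
h(0, D(5))*12 - 1*(-2) = (5 + 0 + 5*5 + 5*0)*12 - 1*(-2) = (5 + 0 + 25 + 0)*12 + 2 = 30*12 + 2 = 360 + 2 = 362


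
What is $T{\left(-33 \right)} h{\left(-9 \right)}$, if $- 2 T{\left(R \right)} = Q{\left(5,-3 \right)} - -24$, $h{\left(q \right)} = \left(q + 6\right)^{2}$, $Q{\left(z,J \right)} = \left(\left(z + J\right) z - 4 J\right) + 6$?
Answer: $-234$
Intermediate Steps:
$Q{\left(z,J \right)} = 6 - 4 J + z \left(J + z\right)$ ($Q{\left(z,J \right)} = \left(\left(J + z\right) z - 4 J\right) + 6 = \left(z \left(J + z\right) - 4 J\right) + 6 = \left(- 4 J + z \left(J + z\right)\right) + 6 = 6 - 4 J + z \left(J + z\right)$)
$h{\left(q \right)} = \left(6 + q\right)^{2}$
$T{\left(R \right)} = -26$ ($T{\left(R \right)} = - \frac{\left(6 + 5^{2} - -12 - 15\right) - -24}{2} = - \frac{\left(6 + 25 + 12 - 15\right) + 24}{2} = - \frac{28 + 24}{2} = \left(- \frac{1}{2}\right) 52 = -26$)
$T{\left(-33 \right)} h{\left(-9 \right)} = - 26 \left(6 - 9\right)^{2} = - 26 \left(-3\right)^{2} = \left(-26\right) 9 = -234$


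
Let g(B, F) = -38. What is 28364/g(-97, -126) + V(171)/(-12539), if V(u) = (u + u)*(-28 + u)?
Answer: -178757312/238241 ≈ -750.32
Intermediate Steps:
V(u) = 2*u*(-28 + u) (V(u) = (2*u)*(-28 + u) = 2*u*(-28 + u))
28364/g(-97, -126) + V(171)/(-12539) = 28364/(-38) + (2*171*(-28 + 171))/(-12539) = 28364*(-1/38) + (2*171*143)*(-1/12539) = -14182/19 + 48906*(-1/12539) = -14182/19 - 48906/12539 = -178757312/238241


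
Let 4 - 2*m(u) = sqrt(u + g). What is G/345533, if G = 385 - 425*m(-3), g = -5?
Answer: -465/345533 + 425*I*sqrt(2)/345533 ≈ -0.0013457 + 0.0017395*I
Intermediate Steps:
m(u) = 2 - sqrt(-5 + u)/2 (m(u) = 2 - sqrt(u - 5)/2 = 2 - sqrt(-5 + u)/2)
G = -465 + 425*I*sqrt(2) (G = 385 - 425*(2 - sqrt(-5 - 3)/2) = 385 - 425*(2 - I*sqrt(2)) = 385 + (-850 + 425*I*sqrt(2)) = -465 + 425*I*sqrt(2) ≈ -465.0 + 601.04*I)
G/345533 = (-465 + 425*I*sqrt(2))/345533 = (-465 + 425*I*sqrt(2))*(1/345533) = -465/345533 + 425*I*sqrt(2)/345533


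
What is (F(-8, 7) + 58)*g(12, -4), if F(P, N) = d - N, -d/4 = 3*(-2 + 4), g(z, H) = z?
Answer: 324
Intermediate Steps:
d = -24 (d = -12*(-2 + 4) = -12*2 = -4*6 = -24)
F(P, N) = -24 - N
(F(-8, 7) + 58)*g(12, -4) = ((-24 - 1*7) + 58)*12 = ((-24 - 7) + 58)*12 = (-31 + 58)*12 = 27*12 = 324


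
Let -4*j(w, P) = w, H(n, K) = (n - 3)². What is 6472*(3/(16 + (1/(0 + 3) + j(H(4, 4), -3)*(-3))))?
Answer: 232992/205 ≈ 1136.5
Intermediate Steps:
H(n, K) = (-3 + n)²
j(w, P) = -w/4
6472*(3/(16 + (1/(0 + 3) + j(H(4, 4), -3)*(-3)))) = 6472*(3/(16 + (1/(0 + 3) - (-3 + 4)²/4*(-3)))) = 6472*(3/(16 + (1/3 - ¼*1²*(-3)))) = 6472*(3/(16 + (⅓ - ¼*1*(-3)))) = 6472*(3/(16 + (⅓ - ¼*(-3)))) = 6472*(3/(16 + (⅓ + ¾))) = 6472*(3/(16 + 13/12)) = 6472*(3/(205/12)) = 6472*(3*(12/205)) = 6472*(36/205) = 232992/205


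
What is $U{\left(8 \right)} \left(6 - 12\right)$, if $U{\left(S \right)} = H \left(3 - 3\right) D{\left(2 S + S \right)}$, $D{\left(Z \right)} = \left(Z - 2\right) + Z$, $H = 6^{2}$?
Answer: $0$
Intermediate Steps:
$H = 36$
$D{\left(Z \right)} = -2 + 2 Z$ ($D{\left(Z \right)} = \left(-2 + Z\right) + Z = -2 + 2 Z$)
$U{\left(S \right)} = 0$ ($U{\left(S \right)} = 36 \left(3 - 3\right) \left(-2 + 2 \left(2 S + S\right)\right) = 36 \cdot 0 \left(-2 + 2 \cdot 3 S\right) = 0 \left(-2 + 6 S\right) = 0$)
$U{\left(8 \right)} \left(6 - 12\right) = 0 \left(6 - 12\right) = 0 \left(-6\right) = 0$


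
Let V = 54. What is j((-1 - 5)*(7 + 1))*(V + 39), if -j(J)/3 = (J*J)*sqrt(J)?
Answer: -2571264*I*sqrt(3) ≈ -4.4536e+6*I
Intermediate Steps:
j(J) = -3*J**(5/2) (j(J) = -3*J*J*sqrt(J) = -3*J**2*sqrt(J) = -3*J**(5/2))
j((-1 - 5)*(7 + 1))*(V + 39) = (-3*(-1 - 5)**(5/2)*(7 + 1)**(5/2))*(54 + 39) = -3*9216*I*sqrt(3)*93 = -27648*I*sqrt(3)*93 = -2571264*I*sqrt(3)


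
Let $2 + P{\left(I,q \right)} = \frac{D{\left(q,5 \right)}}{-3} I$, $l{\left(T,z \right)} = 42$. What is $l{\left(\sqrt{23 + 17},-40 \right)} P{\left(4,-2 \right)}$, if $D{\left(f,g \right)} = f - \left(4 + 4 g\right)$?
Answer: $1372$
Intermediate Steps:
$D{\left(f,g \right)} = -4 + f - 4 g$ ($D{\left(f,g \right)} = f - \left(4 + 4 g\right) = -4 + f - 4 g$)
$P{\left(I,q \right)} = -2 + I \left(8 - \frac{q}{3}\right)$ ($P{\left(I,q \right)} = -2 + \frac{-4 + q - 20}{-3} I = -2 + \left(-4 + q - 20\right) \left(- \frac{1}{3}\right) I = -2 + \left(-24 + q\right) \left(- \frac{1}{3}\right) I = -2 + \left(8 - \frac{q}{3}\right) I = -2 + I \left(8 - \frac{q}{3}\right)$)
$l{\left(\sqrt{23 + 17},-40 \right)} P{\left(4,-2 \right)} = 42 \left(-2 - \frac{4 \left(-24 - 2\right)}{3}\right) = 42 \left(-2 - \frac{4}{3} \left(-26\right)\right) = 42 \left(-2 + \frac{104}{3}\right) = 42 \cdot \frac{98}{3} = 1372$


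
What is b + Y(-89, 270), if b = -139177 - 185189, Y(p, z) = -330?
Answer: -324696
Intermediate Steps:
b = -324366
b + Y(-89, 270) = -324366 - 330 = -324696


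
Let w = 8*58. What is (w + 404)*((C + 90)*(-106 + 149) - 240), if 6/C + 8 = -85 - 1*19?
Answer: 6297681/2 ≈ 3.1488e+6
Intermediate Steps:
C = -3/56 (C = 6/(-8 + (-85 - 1*19)) = 6/(-8 + (-85 - 19)) = 6/(-8 - 104) = 6/(-112) = 6*(-1/112) = -3/56 ≈ -0.053571)
w = 464
(w + 404)*((C + 90)*(-106 + 149) - 240) = (464 + 404)*((-3/56 + 90)*(-106 + 149) - 240) = 868*((5037/56)*43 - 240) = 868*(216591/56 - 240) = 868*(203151/56) = 6297681/2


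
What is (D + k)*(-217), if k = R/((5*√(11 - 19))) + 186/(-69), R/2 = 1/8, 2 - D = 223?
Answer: 1116465/23 + 217*I*√2/80 ≈ 48542.0 + 3.8361*I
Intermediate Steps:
D = -221 (D = 2 - 1*223 = 2 - 223 = -221)
R = ¼ (R = 2/8 = 2*(⅛) = ¼ ≈ 0.25000)
k = -62/23 - I*√2/80 (k = 1/(4*((5*√(11 - 19)))) + 186/(-69) = 1/(4*((5*√(-8)))) + 186*(-1/69) = 1/(4*((5*(2*I*√2)))) - 62/23 = 1/(4*((10*I*√2))) - 62/23 = (-I*√2/20)/4 - 62/23 = -I*√2/80 - 62/23 = -62/23 - I*√2/80 ≈ -2.6957 - 0.017678*I)
(D + k)*(-217) = (-221 + (-62/23 - I*√2/80))*(-217) = (-5145/23 - I*√2/80)*(-217) = 1116465/23 + 217*I*√2/80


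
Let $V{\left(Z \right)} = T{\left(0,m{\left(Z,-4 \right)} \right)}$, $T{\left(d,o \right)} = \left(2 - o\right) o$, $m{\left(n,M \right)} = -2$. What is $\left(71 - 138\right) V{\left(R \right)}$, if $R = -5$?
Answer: $536$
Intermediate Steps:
$T{\left(d,o \right)} = o \left(2 - o\right)$
$V{\left(Z \right)} = -8$ ($V{\left(Z \right)} = - 2 \left(2 - -2\right) = - 2 \left(2 + 2\right) = \left(-2\right) 4 = -8$)
$\left(71 - 138\right) V{\left(R \right)} = \left(71 - 138\right) \left(-8\right) = \left(-67\right) \left(-8\right) = 536$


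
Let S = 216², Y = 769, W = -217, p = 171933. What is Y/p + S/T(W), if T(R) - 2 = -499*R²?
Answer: 10047801473/4039980021597 ≈ 0.0024871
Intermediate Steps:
T(R) = 2 - 499*R²
S = 46656
Y/p + S/T(W) = 769/171933 + 46656/(2 - 499*(-217)²) = 769*(1/171933) + 46656/(2 - 499*47089) = 769/171933 + 46656/(2 - 23497411) = 769/171933 + 46656/(-23497409) = 769/171933 + 46656*(-1/23497409) = 769/171933 - 46656/23497409 = 10047801473/4039980021597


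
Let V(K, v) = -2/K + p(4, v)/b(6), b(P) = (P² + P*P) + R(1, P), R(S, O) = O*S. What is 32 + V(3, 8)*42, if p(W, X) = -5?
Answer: 17/13 ≈ 1.3077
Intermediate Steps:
b(P) = P + 2*P² (b(P) = (P² + P*P) + P*1 = (P² + P²) + P = 2*P² + P = P + 2*P²)
V(K, v) = -5/78 - 2/K (V(K, v) = -2/K - 5*1/(6*(1 + 2*6)) = -2/K - 5*1/(6*(1 + 12)) = -2/K - 5/(6*13) = -2/K - 5/78 = -5/78 - 2/K)
32 + V(3, 8)*42 = 32 + (-5/78 - 2/3)*42 = 32 + (-5/78 - 2*⅓)*42 = 32 + (-5/78 - ⅔)*42 = 32 - 19/26*42 = 32 - 399/13 = 17/13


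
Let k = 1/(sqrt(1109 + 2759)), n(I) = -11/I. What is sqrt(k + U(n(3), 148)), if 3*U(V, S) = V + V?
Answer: sqrt(-82287832 + 17406*sqrt(967))/5802 ≈ 1.5583*I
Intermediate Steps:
U(V, S) = 2*V/3 (U(V, S) = (V + V)/3 = (2*V)/3 = 2*V/3)
k = sqrt(967)/1934 (k = 1/(sqrt(3868)) = 1/(2*sqrt(967)) = sqrt(967)/1934 ≈ 0.016079)
sqrt(k + U(n(3), 148)) = sqrt(sqrt(967)/1934 + 2*(-11/3)/3) = sqrt(sqrt(967)/1934 + 2*(-11*1/3)/3) = sqrt(sqrt(967)/1934 + (2/3)*(-11/3)) = sqrt(sqrt(967)/1934 - 22/9) = sqrt(-22/9 + sqrt(967)/1934)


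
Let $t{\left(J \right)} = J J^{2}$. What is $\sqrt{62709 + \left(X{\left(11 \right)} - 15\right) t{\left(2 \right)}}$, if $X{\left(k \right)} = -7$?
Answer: $\sqrt{62533} \approx 250.07$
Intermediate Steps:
$t{\left(J \right)} = J^{3}$
$\sqrt{62709 + \left(X{\left(11 \right)} - 15\right) t{\left(2 \right)}} = \sqrt{62709 + \left(-7 - 15\right) 2^{3}} = \sqrt{62709 - 176} = \sqrt{62533}$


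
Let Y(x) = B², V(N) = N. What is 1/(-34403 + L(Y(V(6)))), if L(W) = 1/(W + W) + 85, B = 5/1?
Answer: -50/1715899 ≈ -2.9139e-5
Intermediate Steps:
B = 5 (B = 5*1 = 5)
Y(x) = 25 (Y(x) = 5² = 25)
L(W) = 85 + 1/(2*W) (L(W) = 1/(2*W) + 85 = 85 + 1/(2*W))
1/(-34403 + L(Y(V(6)))) = 1/(-34403 + (85 + (½)/25)) = 1/(-34403 + (85 + (½)*(1/25))) = 1/(-34403 + (85 + 1/50)) = 1/(-34403 + 4251/50) = 1/(-1715899/50) = -50/1715899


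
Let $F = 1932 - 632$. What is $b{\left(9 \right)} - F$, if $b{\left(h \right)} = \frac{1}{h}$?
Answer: $- \frac{11699}{9} \approx -1299.9$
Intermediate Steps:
$F = 1300$ ($F = 1932 - 632 = 1300$)
$b{\left(9 \right)} - F = \frac{1}{9} - 1300 = - \frac{11699}{9}$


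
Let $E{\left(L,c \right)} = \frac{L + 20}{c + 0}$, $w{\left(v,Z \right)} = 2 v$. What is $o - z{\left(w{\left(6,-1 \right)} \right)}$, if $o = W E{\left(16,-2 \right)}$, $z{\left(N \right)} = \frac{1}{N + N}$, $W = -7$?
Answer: $\frac{3023}{24} \approx 125.96$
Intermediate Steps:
$E{\left(L,c \right)} = \frac{20 + L}{c}$
$z{\left(N \right)} = \frac{1}{2 N}$
$o = 126$ ($o = - 7 \frac{20 + 16}{-2} = - 7 \left(\left(- \frac{1}{2}\right) 36\right) = \left(-7\right) \left(-18\right) = 126$)
$o - z{\left(w{\left(6,-1 \right)} \right)} = 126 - \frac{1}{2 \cdot 2 \cdot 6} = 126 - \frac{1}{2 \cdot 12} = 126 - \frac{1}{2} \cdot \frac{1}{12} = 126 - \frac{1}{24} = \frac{3023}{24}$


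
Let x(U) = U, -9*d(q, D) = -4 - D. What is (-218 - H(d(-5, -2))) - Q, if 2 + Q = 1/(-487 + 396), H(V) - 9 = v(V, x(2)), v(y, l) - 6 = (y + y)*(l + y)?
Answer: -1709900/7371 ≈ -231.98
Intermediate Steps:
d(q, D) = 4/9 + D/9 (d(q, D) = -(-4 - D)/9 = 4/9 + D/9)
v(y, l) = 6 + 2*y*(l + y) (v(y, l) = 6 + (y + y)*(l + y) = 6 + (2*y)*(l + y) = 6 + 2*y*(l + y))
H(V) = 15 + 2*V**2 + 4*V (H(V) = 9 + (6 + 2*V**2 + 2*2*V) = 9 + (6 + 2*V**2 + 4*V) = 15 + 2*V**2 + 4*V)
Q = -183/91 (Q = -2 + 1/(-487 + 396) = -2 + 1/(-91) = -2 - 1/91 = -183/91 ≈ -2.0110)
(-218 - H(d(-5, -2))) - Q = (-218 - (15 + 2*(4/9 + (1/9)*(-2))**2 + 4*(4/9 + (1/9)*(-2)))) - 1*(-183/91) = (-218 - (15 + 2*(4/9 - 2/9)**2 + 4*(4/9 - 2/9))) + 183/91 = (-218 - (15 + 2*(2/9)**2 + 4*(2/9))) + 183/91 = (-218 - (15 + 2*(4/81) + 8/9)) + 183/91 = (-218 - (15 + 8/81 + 8/9)) + 183/91 = (-218 - 1*1295/81) + 183/91 = (-218 - 1295/81) + 183/91 = -18953/81 + 183/91 = -1709900/7371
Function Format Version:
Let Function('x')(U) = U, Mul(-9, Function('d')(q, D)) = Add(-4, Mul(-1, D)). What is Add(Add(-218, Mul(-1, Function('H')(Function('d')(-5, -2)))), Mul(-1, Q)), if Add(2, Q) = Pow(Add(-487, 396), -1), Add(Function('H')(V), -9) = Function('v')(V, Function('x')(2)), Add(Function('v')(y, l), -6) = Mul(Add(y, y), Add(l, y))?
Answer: Rational(-1709900, 7371) ≈ -231.98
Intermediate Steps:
Function('d')(q, D) = Add(Rational(4, 9), Mul(Rational(1, 9), D)) (Function('d')(q, D) = Mul(Rational(-1, 9), Add(-4, Mul(-1, D))) = Add(Rational(4, 9), Mul(Rational(1, 9), D)))
Function('v')(y, l) = Add(6, Mul(2, y, Add(l, y))) (Function('v')(y, l) = Add(6, Mul(Add(y, y), Add(l, y))) = Add(6, Mul(Mul(2, y), Add(l, y))) = Add(6, Mul(2, y, Add(l, y))))
Function('H')(V) = Add(15, Mul(2, Pow(V, 2)), Mul(4, V)) (Function('H')(V) = Add(9, Add(6, Mul(2, Pow(V, 2)), Mul(2, 2, V))) = Add(9, Add(6, Mul(2, Pow(V, 2)), Mul(4, V))) = Add(15, Mul(2, Pow(V, 2)), Mul(4, V)))
Q = Rational(-183, 91) (Q = Add(-2, Pow(Add(-487, 396), -1)) = Add(-2, Pow(-91, -1)) = Add(-2, Rational(-1, 91)) = Rational(-183, 91) ≈ -2.0110)
Add(Add(-218, Mul(-1, Function('H')(Function('d')(-5, -2)))), Mul(-1, Q)) = Add(Add(-218, Mul(-1, Add(15, Mul(2, Pow(Add(Rational(4, 9), Mul(Rational(1, 9), -2)), 2)), Mul(4, Add(Rational(4, 9), Mul(Rational(1, 9), -2)))))), Mul(-1, Rational(-183, 91))) = Add(Add(-218, Mul(-1, Add(15, Mul(2, Pow(Add(Rational(4, 9), Rational(-2, 9)), 2)), Mul(4, Add(Rational(4, 9), Rational(-2, 9)))))), Rational(183, 91)) = Add(Add(-218, Mul(-1, Add(15, Mul(2, Pow(Rational(2, 9), 2)), Mul(4, Rational(2, 9))))), Rational(183, 91)) = Add(Add(-218, Mul(-1, Add(15, Mul(2, Rational(4, 81)), Rational(8, 9)))), Rational(183, 91)) = Add(Add(-218, Mul(-1, Add(15, Rational(8, 81), Rational(8, 9)))), Rational(183, 91)) = Add(Add(-218, Mul(-1, Rational(1295, 81))), Rational(183, 91)) = Add(Add(-218, Rational(-1295, 81)), Rational(183, 91)) = Add(Rational(-18953, 81), Rational(183, 91)) = Rational(-1709900, 7371)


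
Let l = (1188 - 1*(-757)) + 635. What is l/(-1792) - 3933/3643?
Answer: -4111719/1632064 ≈ -2.5193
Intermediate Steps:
l = 2580 (l = (1188 + 757) + 635 = 1945 + 635 = 2580)
l/(-1792) - 3933/3643 = 2580/(-1792) - 3933/3643 = 2580*(-1/1792) - 3933*1/3643 = -645/448 - 3933/3643 = -4111719/1632064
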